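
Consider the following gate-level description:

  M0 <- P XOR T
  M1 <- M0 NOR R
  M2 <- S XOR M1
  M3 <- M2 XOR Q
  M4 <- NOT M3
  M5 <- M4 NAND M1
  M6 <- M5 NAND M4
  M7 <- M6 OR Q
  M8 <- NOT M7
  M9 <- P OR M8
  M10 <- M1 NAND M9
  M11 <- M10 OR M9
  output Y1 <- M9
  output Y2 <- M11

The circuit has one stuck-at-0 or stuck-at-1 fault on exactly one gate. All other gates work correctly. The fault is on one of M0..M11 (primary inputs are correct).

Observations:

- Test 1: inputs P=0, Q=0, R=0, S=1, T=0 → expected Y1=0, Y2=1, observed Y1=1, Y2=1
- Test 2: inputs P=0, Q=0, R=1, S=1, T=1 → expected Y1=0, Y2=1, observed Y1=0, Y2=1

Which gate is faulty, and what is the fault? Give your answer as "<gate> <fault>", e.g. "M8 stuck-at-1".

Fault-free values for test 1 (P=0, Q=0, R=0, S=1, T=0): M0=0, M1=1, M2=0, M3=0, M4=1, M5=0, M6=1, M7=1, M8=0, M9=0, M10=1, M11=1, giving Y1=0, Y2=1. Observed Y1=1, Y2=1.
Test 1: faults giving observed Y1=1, Y2=1 are {M5 stuck-at-1, M6 stuck-at-0, M7 stuck-at-0, M8 stuck-at-1, M9 stuck-at-1}.
Test 2 (P=0, Q=0, R=1, S=1, T=1): fault-free M0=1, M1=0, M2=1, M3=1, M4=0, M5=1, M6=1, M7=1, M8=0, M9=0, M10=1, M11=1 → Y1=0, Y2=1; observed Y1=0, Y2=1. Eliminates M6 stuck-at-0, M7 stuck-at-0, M8 stuck-at-1, M9 stuck-at-1.
Only M5 stuck-at-1 is consistent with every test.

M5 stuck-at-1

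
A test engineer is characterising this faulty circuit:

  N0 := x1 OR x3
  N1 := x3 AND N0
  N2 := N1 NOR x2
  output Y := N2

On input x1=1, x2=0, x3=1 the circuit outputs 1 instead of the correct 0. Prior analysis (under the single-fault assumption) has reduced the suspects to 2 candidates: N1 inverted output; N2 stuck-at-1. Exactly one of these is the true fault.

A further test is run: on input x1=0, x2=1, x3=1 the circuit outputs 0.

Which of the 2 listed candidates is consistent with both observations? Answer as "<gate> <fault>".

Evaluate each candidate on input x1=0, x2=1, x3=1:
  N1 inverted output: N0=1, N1=0 [inverted output], N2=0 → 0 — matches
  N2 stuck-at-1: N0=1, N1=1, N2=1 [stuck-at-1] → 1 — eliminated
Only N1 inverted output reproduces the observed 0.

N1 inverted output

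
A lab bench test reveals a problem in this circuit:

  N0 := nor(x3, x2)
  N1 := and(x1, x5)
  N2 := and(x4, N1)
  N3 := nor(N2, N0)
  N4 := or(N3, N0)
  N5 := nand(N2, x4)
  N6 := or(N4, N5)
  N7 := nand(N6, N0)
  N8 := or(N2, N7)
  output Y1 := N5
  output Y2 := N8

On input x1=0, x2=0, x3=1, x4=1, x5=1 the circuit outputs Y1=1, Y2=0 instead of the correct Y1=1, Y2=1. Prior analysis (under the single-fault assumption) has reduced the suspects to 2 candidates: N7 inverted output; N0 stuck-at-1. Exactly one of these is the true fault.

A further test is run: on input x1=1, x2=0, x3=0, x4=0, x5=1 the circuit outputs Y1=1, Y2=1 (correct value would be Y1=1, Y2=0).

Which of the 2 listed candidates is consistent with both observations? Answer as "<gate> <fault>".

N7 inverted output

Evaluate each candidate on input x1=1, x2=0, x3=0, x4=0, x5=1:
  N7 inverted output: N0=1, N1=1, N2=0, N3=0, N4=1, N5=1, N6=1, N7=1 [inverted output], N8=1 → Y1=1, Y2=1 — matches
  N0 stuck-at-1: N0=1 [stuck-at-1], N1=1, N2=0, N3=0, N4=1, N5=1, N6=1, N7=0, N8=0 → Y1=1, Y2=0 — eliminated
Only N7 inverted output reproduces the observed Y1=1, Y2=1.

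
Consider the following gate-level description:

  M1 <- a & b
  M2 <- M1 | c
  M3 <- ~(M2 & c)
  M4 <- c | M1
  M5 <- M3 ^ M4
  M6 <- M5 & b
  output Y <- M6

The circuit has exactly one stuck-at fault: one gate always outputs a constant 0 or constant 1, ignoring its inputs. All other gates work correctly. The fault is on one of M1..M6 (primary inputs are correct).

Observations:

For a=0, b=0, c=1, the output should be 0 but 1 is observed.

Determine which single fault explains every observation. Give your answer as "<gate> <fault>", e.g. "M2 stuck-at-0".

M6 stuck-at-1

Fault-free values for test 1 (a=0, b=0, c=1): M1=0, M2=1, M3=0, M4=1, M5=1, M6=0, giving Y=0. Observed 1.
Test 1: faults giving observed 1 are {M6 stuck-at-1}.
Only M6 stuck-at-1 is consistent with every test.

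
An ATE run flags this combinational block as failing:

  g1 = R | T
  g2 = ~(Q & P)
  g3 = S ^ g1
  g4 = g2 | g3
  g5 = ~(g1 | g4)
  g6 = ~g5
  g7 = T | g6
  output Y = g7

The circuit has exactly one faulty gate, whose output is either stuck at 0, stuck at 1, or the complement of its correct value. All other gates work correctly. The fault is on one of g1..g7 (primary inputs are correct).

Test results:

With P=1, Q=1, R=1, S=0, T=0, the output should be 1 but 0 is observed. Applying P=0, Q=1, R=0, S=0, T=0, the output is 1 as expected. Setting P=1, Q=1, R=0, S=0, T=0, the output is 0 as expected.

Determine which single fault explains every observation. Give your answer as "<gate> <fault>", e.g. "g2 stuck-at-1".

g1 stuck-at-0

Fault-free values for test 1 (P=1, Q=1, R=1, S=0, T=0): g1=1, g2=0, g3=1, g4=1, g5=0, g6=1, g7=1, giving Y=1. Observed 0.
Test 1: faults giving observed 0 are {g1 stuck-at-0, g1 inverted output, g5 stuck-at-1, g5 inverted output, g6 stuck-at-0, g6 inverted output, g7 stuck-at-0, g7 inverted output}.
Test 2 (P=0, Q=1, R=0, S=0, T=0): fault-free g1=0, g2=1, g3=0, g4=1, g5=0, g6=1, g7=1 → 1; observed 1. Eliminates g5 stuck-at-1, g5 inverted output, g6 stuck-at-0, g6 inverted output, g7 stuck-at-0, g7 inverted output.
Test 3 (P=1, Q=1, R=0, S=0, T=0): fault-free g1=0, g2=0, g3=0, g4=0, g5=1, g6=0, g7=0 → 0; observed 0. Eliminates g1 inverted output.
Only g1 stuck-at-0 is consistent with every test.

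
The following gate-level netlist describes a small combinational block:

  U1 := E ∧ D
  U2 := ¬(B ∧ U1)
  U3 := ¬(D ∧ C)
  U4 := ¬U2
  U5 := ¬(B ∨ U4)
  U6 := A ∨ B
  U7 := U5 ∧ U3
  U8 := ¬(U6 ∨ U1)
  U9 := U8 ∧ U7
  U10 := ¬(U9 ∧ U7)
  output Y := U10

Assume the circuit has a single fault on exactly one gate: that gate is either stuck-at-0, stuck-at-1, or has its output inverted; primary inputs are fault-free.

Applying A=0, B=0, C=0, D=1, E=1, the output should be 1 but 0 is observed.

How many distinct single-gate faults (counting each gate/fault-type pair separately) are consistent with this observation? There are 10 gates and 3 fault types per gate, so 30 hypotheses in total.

Fault-free: U1=1, U2=1, U3=1, U4=0, U5=1, U6=0, U7=1, U8=0, U9=0, U10=1 → 1. Observed 0.
  U1: stuck-at-0, inverted output ✓; others ✗
  U2: none of the 3 fault types match ✗
  U3: none of the 3 fault types match ✗
  U4: none of the 3 fault types match ✗
  U5: none of the 3 fault types match ✗
  U6: none of the 3 fault types match ✗
  U7: none of the 3 fault types match ✗
  U8: stuck-at-1, inverted output ✓; others ✗
  U9: stuck-at-1, inverted output ✓; others ✗
  U10: stuck-at-0, inverted output ✓; others ✗
Consistent faults: {U1 stuck-at-0, U1 inverted output, U8 stuck-at-1, U8 inverted output, U9 stuck-at-1, U9 inverted output, U10 stuck-at-0, U10 inverted output} — 8 in all.

8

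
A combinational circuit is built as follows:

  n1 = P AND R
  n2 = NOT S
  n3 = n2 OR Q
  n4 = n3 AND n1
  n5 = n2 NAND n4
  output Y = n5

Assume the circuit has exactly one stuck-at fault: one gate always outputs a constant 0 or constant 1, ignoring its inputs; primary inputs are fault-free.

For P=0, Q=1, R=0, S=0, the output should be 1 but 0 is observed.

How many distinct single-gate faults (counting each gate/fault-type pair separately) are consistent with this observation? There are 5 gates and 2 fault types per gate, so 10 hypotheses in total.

Fault-free: n1=0, n2=1, n3=1, n4=0, n5=1 → 1. Observed 0.
  n1 stuck-at-0: output 1 ✗
  n1 stuck-at-1: output 0 ✓
  n2 stuck-at-0: output 1 ✗
  n2 stuck-at-1: output 1 ✗
  n3 stuck-at-0: output 1 ✗
  n3 stuck-at-1: output 1 ✗
  n4 stuck-at-0: output 1 ✗
  n4 stuck-at-1: output 0 ✓
  n5 stuck-at-0: output 0 ✓
  n5 stuck-at-1: output 1 ✗
Consistent faults: {n1 stuck-at-1, n4 stuck-at-1, n5 stuck-at-0} — 3 in all.

3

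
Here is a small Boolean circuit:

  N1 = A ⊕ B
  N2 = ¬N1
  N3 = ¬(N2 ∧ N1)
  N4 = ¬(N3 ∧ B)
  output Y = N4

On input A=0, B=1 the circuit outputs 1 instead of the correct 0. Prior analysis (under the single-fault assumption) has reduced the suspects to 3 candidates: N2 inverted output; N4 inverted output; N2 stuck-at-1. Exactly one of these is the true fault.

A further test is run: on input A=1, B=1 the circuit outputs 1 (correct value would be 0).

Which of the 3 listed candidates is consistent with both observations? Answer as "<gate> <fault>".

Evaluate each candidate on input A=1, B=1:
  N2 inverted output: N1=0, N2=0 [inverted output], N3=1, N4=0 → 0 — eliminated
  N4 inverted output: N1=0, N2=1, N3=1, N4=1 [inverted output] → 1 — matches
  N2 stuck-at-1: N1=0, N2=1 [stuck-at-1], N3=1, N4=0 → 0 — eliminated
Only N4 inverted output reproduces the observed 1.

N4 inverted output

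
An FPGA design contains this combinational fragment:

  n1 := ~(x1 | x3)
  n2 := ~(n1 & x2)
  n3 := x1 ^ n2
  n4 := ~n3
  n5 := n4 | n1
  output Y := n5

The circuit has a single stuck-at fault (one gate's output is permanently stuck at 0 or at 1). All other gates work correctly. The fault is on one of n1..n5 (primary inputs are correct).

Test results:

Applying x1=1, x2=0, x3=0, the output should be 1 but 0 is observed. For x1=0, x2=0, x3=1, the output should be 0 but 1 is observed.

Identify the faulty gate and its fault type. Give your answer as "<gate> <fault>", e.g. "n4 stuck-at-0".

Fault-free values for test 1 (x1=1, x2=0, x3=0): n1=0, n2=1, n3=0, n4=1, n5=1, giving Y=1. Observed 0.
Test 1: faults giving observed 0 are {n2 stuck-at-0, n3 stuck-at-1, n4 stuck-at-0, n5 stuck-at-0}.
Test 2 (x1=0, x2=0, x3=1): fault-free n1=0, n2=1, n3=1, n4=0, n5=0 → 0; observed 1. Eliminates n3 stuck-at-1, n4 stuck-at-0, n5 stuck-at-0.
Only n2 stuck-at-0 is consistent with every test.

n2 stuck-at-0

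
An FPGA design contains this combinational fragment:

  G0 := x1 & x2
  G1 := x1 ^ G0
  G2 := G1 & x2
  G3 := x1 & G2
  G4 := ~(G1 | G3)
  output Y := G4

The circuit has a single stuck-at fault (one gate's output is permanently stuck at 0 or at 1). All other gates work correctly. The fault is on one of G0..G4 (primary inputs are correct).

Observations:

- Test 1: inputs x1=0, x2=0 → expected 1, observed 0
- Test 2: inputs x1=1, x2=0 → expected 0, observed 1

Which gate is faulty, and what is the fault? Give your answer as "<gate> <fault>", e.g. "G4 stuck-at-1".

G0 stuck-at-1

Fault-free values for test 1 (x1=0, x2=0): G0=0, G1=0, G2=0, G3=0, G4=1, giving Y=1. Observed 0.
Test 1: faults giving observed 0 are {G0 stuck-at-1, G1 stuck-at-1, G3 stuck-at-1, G4 stuck-at-0}.
Test 2 (x1=1, x2=0): fault-free G0=0, G1=1, G2=0, G3=0, G4=0 → 0; observed 1. Eliminates G1 stuck-at-1, G3 stuck-at-1, G4 stuck-at-0.
Only G0 stuck-at-1 is consistent with every test.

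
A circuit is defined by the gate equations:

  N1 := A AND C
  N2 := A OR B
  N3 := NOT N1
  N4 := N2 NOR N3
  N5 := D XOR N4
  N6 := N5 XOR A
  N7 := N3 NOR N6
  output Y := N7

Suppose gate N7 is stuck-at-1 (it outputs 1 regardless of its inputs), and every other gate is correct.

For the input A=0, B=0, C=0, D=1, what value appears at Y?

1

Propagate with N7 forced: N1=0, N2=0, N3=1, N4=0, N5=1, N6=1, N7=1 [stuck-at-1].
So Y = 1. (Without the fault it would be 0.)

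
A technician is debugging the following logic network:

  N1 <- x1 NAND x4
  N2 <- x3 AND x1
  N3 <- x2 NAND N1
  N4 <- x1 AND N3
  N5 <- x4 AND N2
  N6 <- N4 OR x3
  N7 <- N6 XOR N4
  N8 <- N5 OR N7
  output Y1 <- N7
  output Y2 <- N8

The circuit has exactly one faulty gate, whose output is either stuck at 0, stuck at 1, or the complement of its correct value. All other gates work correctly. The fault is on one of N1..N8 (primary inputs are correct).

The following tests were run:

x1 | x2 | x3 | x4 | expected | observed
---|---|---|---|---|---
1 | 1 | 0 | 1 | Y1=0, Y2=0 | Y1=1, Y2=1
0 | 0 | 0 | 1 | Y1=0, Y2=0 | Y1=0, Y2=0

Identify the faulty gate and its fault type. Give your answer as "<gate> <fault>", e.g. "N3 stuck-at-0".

N6 stuck-at-0

Fault-free values for test 1 (x1=1, x2=1, x3=0, x4=1): N1=0, N2=0, N3=1, N4=1, N5=0, N6=1, N7=0, N8=0, giving Y1=0, Y2=0. Observed Y1=1, Y2=1.
Test 1: faults giving observed Y1=1, Y2=1 are {N6 stuck-at-0, N6 inverted output, N7 stuck-at-1, N7 inverted output}.
Test 2 (x1=0, x2=0, x3=0, x4=1): fault-free N1=1, N2=0, N3=1, N4=0, N5=0, N6=0, N7=0, N8=0 → Y1=0, Y2=0; observed Y1=0, Y2=0. Eliminates N6 inverted output, N7 stuck-at-1, N7 inverted output.
Only N6 stuck-at-0 is consistent with every test.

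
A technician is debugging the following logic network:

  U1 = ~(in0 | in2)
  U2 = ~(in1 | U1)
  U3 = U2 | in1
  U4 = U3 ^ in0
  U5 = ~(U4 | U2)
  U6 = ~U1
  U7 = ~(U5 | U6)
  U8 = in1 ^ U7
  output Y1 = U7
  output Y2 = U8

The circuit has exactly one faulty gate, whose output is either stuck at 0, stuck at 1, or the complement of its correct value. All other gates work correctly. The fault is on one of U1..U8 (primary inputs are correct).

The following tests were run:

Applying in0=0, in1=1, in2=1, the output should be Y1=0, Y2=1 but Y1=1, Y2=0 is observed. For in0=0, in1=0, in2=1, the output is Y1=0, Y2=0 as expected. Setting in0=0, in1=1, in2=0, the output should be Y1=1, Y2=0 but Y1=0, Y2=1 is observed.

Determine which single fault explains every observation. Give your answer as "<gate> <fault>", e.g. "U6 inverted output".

Fault-free values for test 1 (in0=0, in1=1, in2=1): U1=0, U2=0, U3=1, U4=1, U5=0, U6=1, U7=0, U8=1, giving Y1=0, Y2=1. Observed Y1=1, Y2=0.
Test 1: faults giving observed Y1=1, Y2=0 are {U1 stuck-at-1, U1 inverted output, U6 stuck-at-0, U6 inverted output, U7 stuck-at-1, U7 inverted output}.
Test 2 (in0=0, in1=0, in2=1): fault-free U1=0, U2=1, U3=1, U4=1, U5=0, U6=1, U7=0, U8=0 → Y1=0, Y2=0; observed Y1=0, Y2=0. Eliminates U6 stuck-at-0, U6 inverted output, U7 stuck-at-1, U7 inverted output.
Test 3 (in0=0, in1=1, in2=0): fault-free U1=1, U2=0, U3=1, U4=1, U5=0, U6=0, U7=1, U8=0 → Y1=1, Y2=0; observed Y1=0, Y2=1. Eliminates U1 stuck-at-1.
Only U1 inverted output is consistent with every test.

U1 inverted output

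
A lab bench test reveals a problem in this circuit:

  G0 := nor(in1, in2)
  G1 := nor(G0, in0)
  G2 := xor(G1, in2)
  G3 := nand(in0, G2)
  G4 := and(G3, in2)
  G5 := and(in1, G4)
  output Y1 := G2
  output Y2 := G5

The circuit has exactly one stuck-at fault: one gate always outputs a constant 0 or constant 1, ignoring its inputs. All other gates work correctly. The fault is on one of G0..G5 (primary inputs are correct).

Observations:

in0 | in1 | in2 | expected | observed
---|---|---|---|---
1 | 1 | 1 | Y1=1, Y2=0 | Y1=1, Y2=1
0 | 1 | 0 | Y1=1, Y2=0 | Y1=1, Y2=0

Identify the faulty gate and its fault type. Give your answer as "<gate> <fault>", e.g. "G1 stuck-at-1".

G3 stuck-at-1

Fault-free values for test 1 (in0=1, in1=1, in2=1): G0=0, G1=0, G2=1, G3=0, G4=0, G5=0, giving Y1=1, Y2=0. Observed Y1=1, Y2=1.
Test 1: faults giving observed Y1=1, Y2=1 are {G3 stuck-at-1, G4 stuck-at-1, G5 stuck-at-1}.
Test 2 (in0=0, in1=1, in2=0): fault-free G0=0, G1=1, G2=1, G3=1, G4=0, G5=0 → Y1=1, Y2=0; observed Y1=1, Y2=0. Eliminates G4 stuck-at-1, G5 stuck-at-1.
Only G3 stuck-at-1 is consistent with every test.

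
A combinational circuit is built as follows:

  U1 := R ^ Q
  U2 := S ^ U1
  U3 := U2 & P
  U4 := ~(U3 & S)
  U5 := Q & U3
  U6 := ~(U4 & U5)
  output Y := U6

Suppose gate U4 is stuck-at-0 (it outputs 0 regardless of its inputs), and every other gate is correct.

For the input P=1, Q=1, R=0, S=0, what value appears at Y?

1

Propagate with U4 forced: U1=1, U2=1, U3=1, U4=0 [stuck-at-0], U5=1, U6=1.
So Y = 1. (Without the fault it would be 0.)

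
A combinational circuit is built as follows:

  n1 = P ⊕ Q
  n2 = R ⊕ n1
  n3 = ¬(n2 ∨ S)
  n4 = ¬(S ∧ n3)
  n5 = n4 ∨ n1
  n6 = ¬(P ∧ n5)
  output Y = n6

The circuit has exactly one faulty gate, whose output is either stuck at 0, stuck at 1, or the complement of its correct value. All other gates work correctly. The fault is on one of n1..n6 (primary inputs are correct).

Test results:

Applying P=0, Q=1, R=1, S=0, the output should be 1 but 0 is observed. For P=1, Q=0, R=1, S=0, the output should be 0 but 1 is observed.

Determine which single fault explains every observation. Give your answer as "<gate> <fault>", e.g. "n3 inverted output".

Fault-free values for test 1 (P=0, Q=1, R=1, S=0): n1=1, n2=0, n3=1, n4=1, n5=1, n6=1, giving Y=1. Observed 0.
Test 1: faults giving observed 0 are {n6 stuck-at-0, n6 inverted output}.
Test 2 (P=1, Q=0, R=1, S=0): fault-free n1=1, n2=0, n3=1, n4=1, n5=1, n6=0 → 0; observed 1. Eliminates n6 stuck-at-0.
Only n6 inverted output is consistent with every test.

n6 inverted output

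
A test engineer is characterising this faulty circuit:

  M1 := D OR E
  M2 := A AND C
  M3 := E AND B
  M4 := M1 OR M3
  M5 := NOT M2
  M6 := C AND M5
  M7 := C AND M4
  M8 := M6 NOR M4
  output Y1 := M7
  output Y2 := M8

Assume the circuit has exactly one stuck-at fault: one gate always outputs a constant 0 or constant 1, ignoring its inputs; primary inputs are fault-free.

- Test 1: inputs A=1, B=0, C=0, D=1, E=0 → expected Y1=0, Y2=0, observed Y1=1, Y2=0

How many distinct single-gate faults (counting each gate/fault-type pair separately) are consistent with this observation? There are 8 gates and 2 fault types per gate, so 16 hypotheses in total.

Fault-free: M1=1, M2=0, M3=0, M4=1, M5=1, M6=0, M7=0, M8=0 → Y1=0, Y2=0. Observed Y1=1, Y2=0.
  M1: none of the 2 fault types match ✗
  M2: none of the 2 fault types match ✗
  M3: none of the 2 fault types match ✗
  M4: none of the 2 fault types match ✗
  M5: none of the 2 fault types match ✗
  M6: none of the 2 fault types match ✗
  M7: stuck-at-1 ✓; others ✗
  M8: none of the 2 fault types match ✗
Consistent faults: {M7 stuck-at-1} — 1 in all.

1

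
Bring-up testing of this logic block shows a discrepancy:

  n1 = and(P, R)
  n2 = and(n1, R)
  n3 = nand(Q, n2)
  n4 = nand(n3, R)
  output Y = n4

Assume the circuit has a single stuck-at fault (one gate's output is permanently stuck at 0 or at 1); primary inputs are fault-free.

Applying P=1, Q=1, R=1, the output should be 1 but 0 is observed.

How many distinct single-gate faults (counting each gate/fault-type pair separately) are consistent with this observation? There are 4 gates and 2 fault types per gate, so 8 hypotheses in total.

Fault-free: n1=1, n2=1, n3=0, n4=1 → 1. Observed 0.
  n1 stuck-at-0: output 0 ✓
  n1 stuck-at-1: output 1 ✗
  n2 stuck-at-0: output 0 ✓
  n2 stuck-at-1: output 1 ✗
  n3 stuck-at-0: output 1 ✗
  n3 stuck-at-1: output 0 ✓
  n4 stuck-at-0: output 0 ✓
  n4 stuck-at-1: output 1 ✗
Consistent faults: {n1 stuck-at-0, n2 stuck-at-0, n3 stuck-at-1, n4 stuck-at-0} — 4 in all.

4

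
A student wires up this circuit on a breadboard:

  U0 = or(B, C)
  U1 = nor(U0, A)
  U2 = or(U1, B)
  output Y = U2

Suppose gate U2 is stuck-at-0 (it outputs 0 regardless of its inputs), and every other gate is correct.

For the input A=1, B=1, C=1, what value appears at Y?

Propagate with U2 forced: U0=1, U1=0, U2=0 [stuck-at-0].
So Y = 0. (Without the fault it would be 1.)

0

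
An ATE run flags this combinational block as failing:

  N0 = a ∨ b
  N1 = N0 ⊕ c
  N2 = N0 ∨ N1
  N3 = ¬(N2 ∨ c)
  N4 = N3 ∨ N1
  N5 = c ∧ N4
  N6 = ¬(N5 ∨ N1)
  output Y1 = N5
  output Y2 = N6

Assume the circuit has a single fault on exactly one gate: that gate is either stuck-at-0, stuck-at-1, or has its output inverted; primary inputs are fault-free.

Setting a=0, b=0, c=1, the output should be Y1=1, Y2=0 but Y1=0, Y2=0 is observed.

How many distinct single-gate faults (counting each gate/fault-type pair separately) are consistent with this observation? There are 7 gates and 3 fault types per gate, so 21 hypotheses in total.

Fault-free: N0=0, N1=1, N2=1, N3=0, N4=1, N5=1, N6=0 → Y1=1, Y2=0. Observed Y1=0, Y2=0.
  N0: none of the 3 fault types match ✗
  N1: none of the 3 fault types match ✗
  N2: none of the 3 fault types match ✗
  N3: none of the 3 fault types match ✗
  N4: stuck-at-0, inverted output ✓; others ✗
  N5: stuck-at-0, inverted output ✓; others ✗
  N6: none of the 3 fault types match ✗
Consistent faults: {N4 stuck-at-0, N4 inverted output, N5 stuck-at-0, N5 inverted output} — 4 in all.

4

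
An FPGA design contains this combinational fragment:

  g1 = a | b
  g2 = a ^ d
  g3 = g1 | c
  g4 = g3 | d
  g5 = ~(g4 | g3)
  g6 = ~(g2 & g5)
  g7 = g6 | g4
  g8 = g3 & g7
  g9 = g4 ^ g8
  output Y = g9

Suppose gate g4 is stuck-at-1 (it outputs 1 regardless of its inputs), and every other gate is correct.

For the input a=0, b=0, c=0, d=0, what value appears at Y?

1

Propagate with g4 forced: g1=0, g2=0, g3=0, g4=1 [stuck-at-1], g5=0, g6=1, g7=1, g8=0, g9=1.
So Y = 1. (Without the fault it would be 0.)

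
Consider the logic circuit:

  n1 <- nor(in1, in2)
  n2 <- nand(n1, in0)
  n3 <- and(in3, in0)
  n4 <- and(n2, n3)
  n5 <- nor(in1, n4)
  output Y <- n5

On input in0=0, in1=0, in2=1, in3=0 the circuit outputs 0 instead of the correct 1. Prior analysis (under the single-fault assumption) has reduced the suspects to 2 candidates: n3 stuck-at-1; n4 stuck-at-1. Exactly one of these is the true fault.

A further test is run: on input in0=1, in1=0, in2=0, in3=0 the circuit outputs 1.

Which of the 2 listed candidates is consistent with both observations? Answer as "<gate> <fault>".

n3 stuck-at-1

Evaluate each candidate on input in0=1, in1=0, in2=0, in3=0:
  n3 stuck-at-1: n1=1, n2=0, n3=1 [stuck-at-1], n4=0, n5=1 → 1 — matches
  n4 stuck-at-1: n1=1, n2=0, n3=0, n4=1 [stuck-at-1], n5=0 → 0 — eliminated
Only n3 stuck-at-1 reproduces the observed 1.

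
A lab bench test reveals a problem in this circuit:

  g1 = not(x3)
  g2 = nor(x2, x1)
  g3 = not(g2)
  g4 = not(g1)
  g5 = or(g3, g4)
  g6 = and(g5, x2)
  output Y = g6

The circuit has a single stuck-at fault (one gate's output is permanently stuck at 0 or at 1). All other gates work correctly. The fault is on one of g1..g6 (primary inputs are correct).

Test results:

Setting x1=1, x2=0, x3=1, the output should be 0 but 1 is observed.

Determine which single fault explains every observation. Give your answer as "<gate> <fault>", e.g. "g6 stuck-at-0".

Fault-free values for test 1 (x1=1, x2=0, x3=1): g1=0, g2=0, g3=1, g4=1, g5=1, g6=0, giving Y=0. Observed 1.
Test 1: faults giving observed 1 are {g6 stuck-at-1}.
Only g6 stuck-at-1 is consistent with every test.

g6 stuck-at-1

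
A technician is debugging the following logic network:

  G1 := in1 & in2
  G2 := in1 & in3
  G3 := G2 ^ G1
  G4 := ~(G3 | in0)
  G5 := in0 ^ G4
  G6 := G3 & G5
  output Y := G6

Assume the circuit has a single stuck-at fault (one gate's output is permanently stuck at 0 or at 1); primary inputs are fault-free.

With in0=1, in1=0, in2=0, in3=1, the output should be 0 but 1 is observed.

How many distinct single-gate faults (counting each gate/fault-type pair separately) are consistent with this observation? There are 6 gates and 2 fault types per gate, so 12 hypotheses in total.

4

Fault-free: G1=0, G2=0, G3=0, G4=0, G5=1, G6=0 → 0. Observed 1.
  G1 stuck-at-0: output 0 ✗
  G1 stuck-at-1: output 1 ✓
  G2 stuck-at-0: output 0 ✗
  G2 stuck-at-1: output 1 ✓
  G3 stuck-at-0: output 0 ✗
  G3 stuck-at-1: output 1 ✓
  G4 stuck-at-0: output 0 ✗
  G4 stuck-at-1: output 0 ✗
  G5 stuck-at-0: output 0 ✗
  G5 stuck-at-1: output 0 ✗
  G6 stuck-at-0: output 0 ✗
  G6 stuck-at-1: output 1 ✓
Consistent faults: {G1 stuck-at-1, G2 stuck-at-1, G3 stuck-at-1, G6 stuck-at-1} — 4 in all.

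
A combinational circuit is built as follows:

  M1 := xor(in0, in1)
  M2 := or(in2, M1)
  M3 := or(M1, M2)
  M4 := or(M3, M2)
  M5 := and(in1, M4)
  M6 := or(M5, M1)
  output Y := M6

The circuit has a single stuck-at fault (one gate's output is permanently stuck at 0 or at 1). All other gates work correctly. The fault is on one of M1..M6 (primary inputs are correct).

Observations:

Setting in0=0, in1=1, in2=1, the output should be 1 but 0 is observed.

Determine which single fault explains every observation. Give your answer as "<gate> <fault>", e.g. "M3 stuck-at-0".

M6 stuck-at-0

Fault-free values for test 1 (in0=0, in1=1, in2=1): M1=1, M2=1, M3=1, M4=1, M5=1, M6=1, giving Y=1. Observed 0.
Test 1: faults giving observed 0 are {M6 stuck-at-0}.
Only M6 stuck-at-0 is consistent with every test.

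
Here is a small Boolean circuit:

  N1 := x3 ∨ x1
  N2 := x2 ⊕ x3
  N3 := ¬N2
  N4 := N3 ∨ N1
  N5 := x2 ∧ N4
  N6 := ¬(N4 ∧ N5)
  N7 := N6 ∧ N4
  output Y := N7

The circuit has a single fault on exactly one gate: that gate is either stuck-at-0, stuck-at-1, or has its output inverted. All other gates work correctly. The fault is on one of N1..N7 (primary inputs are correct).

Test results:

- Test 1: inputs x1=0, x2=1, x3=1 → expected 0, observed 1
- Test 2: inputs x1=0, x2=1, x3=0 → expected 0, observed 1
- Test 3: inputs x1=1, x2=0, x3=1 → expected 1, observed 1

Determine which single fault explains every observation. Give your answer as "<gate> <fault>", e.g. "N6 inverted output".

Fault-free values for test 1 (x1=0, x2=1, x3=1): N1=1, N2=0, N3=1, N4=1, N5=1, N6=0, N7=0, giving Y=0. Observed 1.
Test 1: faults giving observed 1 are {N5 stuck-at-0, N5 inverted output, N6 stuck-at-1, N6 inverted output, N7 stuck-at-1, N7 inverted output}.
Test 2 (x1=0, x2=1, x3=0): fault-free N1=0, N2=1, N3=0, N4=0, N5=0, N6=1, N7=0 → 0; observed 1. Eliminates N5 stuck-at-0, N5 inverted output, N6 stuck-at-1, N6 inverted output.
Test 3 (x1=1, x2=0, x3=1): fault-free N1=1, N2=1, N3=0, N4=1, N5=0, N6=1, N7=1 → 1; observed 1. Eliminates N7 inverted output.
Only N7 stuck-at-1 is consistent with every test.

N7 stuck-at-1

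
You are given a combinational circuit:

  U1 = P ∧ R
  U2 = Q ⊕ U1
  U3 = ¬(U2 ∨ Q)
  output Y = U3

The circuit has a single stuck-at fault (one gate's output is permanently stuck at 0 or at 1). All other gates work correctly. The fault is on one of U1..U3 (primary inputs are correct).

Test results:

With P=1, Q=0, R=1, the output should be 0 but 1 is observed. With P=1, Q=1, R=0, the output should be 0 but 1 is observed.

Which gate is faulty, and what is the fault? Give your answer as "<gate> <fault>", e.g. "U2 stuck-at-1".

Fault-free values for test 1 (P=1, Q=0, R=1): U1=1, U2=1, U3=0, giving Y=0. Observed 1.
Test 1: faults giving observed 1 are {U1 stuck-at-0, U2 stuck-at-0, U3 stuck-at-1}.
Test 2 (P=1, Q=1, R=0): fault-free U1=0, U2=1, U3=0 → 0; observed 1. Eliminates U1 stuck-at-0, U2 stuck-at-0.
Only U3 stuck-at-1 is consistent with every test.

U3 stuck-at-1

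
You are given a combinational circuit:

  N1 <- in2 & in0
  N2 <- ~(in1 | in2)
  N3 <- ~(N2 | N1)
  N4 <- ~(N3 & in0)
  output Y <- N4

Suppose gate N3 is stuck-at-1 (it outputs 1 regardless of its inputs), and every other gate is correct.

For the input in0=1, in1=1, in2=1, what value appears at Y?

Propagate with N3 forced: N1=1, N2=0, N3=1 [stuck-at-1], N4=0.
So Y = 0. (Without the fault it would be 1.)

0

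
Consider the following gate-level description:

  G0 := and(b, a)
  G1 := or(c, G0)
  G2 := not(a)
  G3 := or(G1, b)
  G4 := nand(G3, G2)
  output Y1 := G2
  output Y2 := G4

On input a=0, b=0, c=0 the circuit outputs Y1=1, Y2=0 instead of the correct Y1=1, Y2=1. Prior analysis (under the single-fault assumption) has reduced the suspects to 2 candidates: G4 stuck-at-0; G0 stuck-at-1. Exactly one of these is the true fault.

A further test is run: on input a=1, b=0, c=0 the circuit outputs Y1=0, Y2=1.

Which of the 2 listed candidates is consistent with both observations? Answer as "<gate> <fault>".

G0 stuck-at-1

Evaluate each candidate on input a=1, b=0, c=0:
  G4 stuck-at-0: G0=0, G1=0, G2=0, G3=0, G4=0 [stuck-at-0] → Y1=0, Y2=0 — eliminated
  G0 stuck-at-1: G0=1 [stuck-at-1], G1=1, G2=0, G3=1, G4=1 → Y1=0, Y2=1 — matches
Only G0 stuck-at-1 reproduces the observed Y1=0, Y2=1.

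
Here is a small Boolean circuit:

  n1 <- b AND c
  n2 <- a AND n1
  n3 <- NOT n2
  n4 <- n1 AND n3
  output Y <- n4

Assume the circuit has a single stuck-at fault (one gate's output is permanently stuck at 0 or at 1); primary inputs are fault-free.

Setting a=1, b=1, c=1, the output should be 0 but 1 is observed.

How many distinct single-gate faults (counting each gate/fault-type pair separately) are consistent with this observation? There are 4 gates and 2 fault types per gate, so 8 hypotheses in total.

Fault-free: n1=1, n2=1, n3=0, n4=0 → 0. Observed 1.
  n1 stuck-at-0: output 0 ✗
  n1 stuck-at-1: output 0 ✗
  n2 stuck-at-0: output 1 ✓
  n2 stuck-at-1: output 0 ✗
  n3 stuck-at-0: output 0 ✗
  n3 stuck-at-1: output 1 ✓
  n4 stuck-at-0: output 0 ✗
  n4 stuck-at-1: output 1 ✓
Consistent faults: {n2 stuck-at-0, n3 stuck-at-1, n4 stuck-at-1} — 3 in all.

3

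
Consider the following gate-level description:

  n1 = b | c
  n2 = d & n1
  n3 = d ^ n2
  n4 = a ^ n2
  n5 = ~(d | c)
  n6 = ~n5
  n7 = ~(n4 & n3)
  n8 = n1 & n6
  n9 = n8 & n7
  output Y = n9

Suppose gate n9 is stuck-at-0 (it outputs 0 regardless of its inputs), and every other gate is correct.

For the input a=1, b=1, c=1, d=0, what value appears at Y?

Propagate with n9 forced: n1=1, n2=0, n3=0, n4=1, n5=0, n6=1, n7=1, n8=1, n9=0 [stuck-at-0].
So Y = 0. (Without the fault it would be 1.)

0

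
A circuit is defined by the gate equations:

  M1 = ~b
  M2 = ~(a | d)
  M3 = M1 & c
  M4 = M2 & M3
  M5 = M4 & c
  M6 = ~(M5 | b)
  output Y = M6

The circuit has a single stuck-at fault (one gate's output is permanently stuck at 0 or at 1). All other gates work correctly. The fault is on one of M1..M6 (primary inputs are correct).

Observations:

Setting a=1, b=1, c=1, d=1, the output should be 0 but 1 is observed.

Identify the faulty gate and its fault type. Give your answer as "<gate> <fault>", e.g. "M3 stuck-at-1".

M6 stuck-at-1

Fault-free values for test 1 (a=1, b=1, c=1, d=1): M1=0, M2=0, M3=0, M4=0, M5=0, M6=0, giving Y=0. Observed 1.
Test 1: faults giving observed 1 are {M6 stuck-at-1}.
Only M6 stuck-at-1 is consistent with every test.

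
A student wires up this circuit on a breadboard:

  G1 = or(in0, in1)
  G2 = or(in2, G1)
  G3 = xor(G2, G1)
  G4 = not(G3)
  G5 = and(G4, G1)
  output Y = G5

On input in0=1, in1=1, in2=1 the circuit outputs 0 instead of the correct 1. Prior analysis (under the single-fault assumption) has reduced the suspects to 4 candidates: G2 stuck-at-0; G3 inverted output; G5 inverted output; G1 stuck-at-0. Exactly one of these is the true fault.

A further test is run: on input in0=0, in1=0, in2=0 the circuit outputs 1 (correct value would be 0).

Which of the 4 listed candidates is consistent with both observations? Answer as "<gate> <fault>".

G5 inverted output

Evaluate each candidate on input in0=0, in1=0, in2=0:
  G2 stuck-at-0: G1=0, G2=0 [stuck-at-0], G3=0, G4=1, G5=0 → 0 — eliminated
  G3 inverted output: G1=0, G2=0, G3=1 [inverted output], G4=0, G5=0 → 0 — eliminated
  G5 inverted output: G1=0, G2=0, G3=0, G4=1, G5=1 [inverted output] → 1 — matches
  G1 stuck-at-0: G1=0 [stuck-at-0], G2=0, G3=0, G4=1, G5=0 → 0 — eliminated
Only G5 inverted output reproduces the observed 1.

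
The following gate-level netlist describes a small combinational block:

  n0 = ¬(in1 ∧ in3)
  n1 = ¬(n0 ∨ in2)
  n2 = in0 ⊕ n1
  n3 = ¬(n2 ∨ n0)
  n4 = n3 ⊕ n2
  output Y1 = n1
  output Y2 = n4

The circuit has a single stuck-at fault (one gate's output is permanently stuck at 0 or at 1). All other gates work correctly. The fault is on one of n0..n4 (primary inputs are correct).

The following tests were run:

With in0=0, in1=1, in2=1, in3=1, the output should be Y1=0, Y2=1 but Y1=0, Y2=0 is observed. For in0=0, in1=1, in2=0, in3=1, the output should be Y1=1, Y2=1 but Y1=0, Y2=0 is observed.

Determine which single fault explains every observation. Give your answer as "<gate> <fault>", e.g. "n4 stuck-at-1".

n0 stuck-at-1

Fault-free values for test 1 (in0=0, in1=1, in2=1, in3=1): n0=0, n1=0, n2=0, n3=1, n4=1, giving Y1=0, Y2=1. Observed Y1=0, Y2=0.
Test 1: faults giving observed Y1=0, Y2=0 are {n0 stuck-at-1, n3 stuck-at-0, n4 stuck-at-0}.
Test 2 (in0=0, in1=1, in2=0, in3=1): fault-free n0=0, n1=1, n2=1, n3=0, n4=1 → Y1=1, Y2=1; observed Y1=0, Y2=0. Eliminates n3 stuck-at-0, n4 stuck-at-0.
Only n0 stuck-at-1 is consistent with every test.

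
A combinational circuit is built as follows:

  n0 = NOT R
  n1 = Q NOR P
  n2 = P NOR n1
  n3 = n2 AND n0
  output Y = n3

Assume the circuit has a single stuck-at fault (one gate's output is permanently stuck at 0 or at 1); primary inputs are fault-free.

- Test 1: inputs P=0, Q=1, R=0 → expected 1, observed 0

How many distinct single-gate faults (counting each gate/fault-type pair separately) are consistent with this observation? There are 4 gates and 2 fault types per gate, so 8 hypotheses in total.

4

Fault-free: n0=1, n1=0, n2=1, n3=1 → 1. Observed 0.
  n0 stuck-at-0: output 0 ✓
  n0 stuck-at-1: output 1 ✗
  n1 stuck-at-0: output 1 ✗
  n1 stuck-at-1: output 0 ✓
  n2 stuck-at-0: output 0 ✓
  n2 stuck-at-1: output 1 ✗
  n3 stuck-at-0: output 0 ✓
  n3 stuck-at-1: output 1 ✗
Consistent faults: {n0 stuck-at-0, n1 stuck-at-1, n2 stuck-at-0, n3 stuck-at-0} — 4 in all.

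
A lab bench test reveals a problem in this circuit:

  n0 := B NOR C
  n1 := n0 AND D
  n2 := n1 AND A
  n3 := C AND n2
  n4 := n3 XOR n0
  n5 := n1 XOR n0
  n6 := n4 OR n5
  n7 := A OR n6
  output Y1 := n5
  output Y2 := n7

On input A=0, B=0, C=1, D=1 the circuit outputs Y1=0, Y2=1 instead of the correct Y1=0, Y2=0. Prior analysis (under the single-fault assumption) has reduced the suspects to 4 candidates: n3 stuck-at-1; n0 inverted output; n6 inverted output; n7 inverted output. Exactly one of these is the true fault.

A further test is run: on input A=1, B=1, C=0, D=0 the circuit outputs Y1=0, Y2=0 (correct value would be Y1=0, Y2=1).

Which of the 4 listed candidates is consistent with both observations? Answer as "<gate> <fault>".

Evaluate each candidate on input A=1, B=1, C=0, D=0:
  n3 stuck-at-1: n0=0, n1=0, n2=0, n3=1 [stuck-at-1], n4=1, n5=0, n6=1, n7=1 → Y1=0, Y2=1 — eliminated
  n0 inverted output: n0=1 [inverted output], n1=0, n2=0, n3=0, n4=1, n5=1, n6=1, n7=1 → Y1=1, Y2=1 — eliminated
  n6 inverted output: n0=0, n1=0, n2=0, n3=0, n4=0, n5=0, n6=1 [inverted output], n7=1 → Y1=0, Y2=1 — eliminated
  n7 inverted output: n0=0, n1=0, n2=0, n3=0, n4=0, n5=0, n6=0, n7=0 [inverted output] → Y1=0, Y2=0 — matches
Only n7 inverted output reproduces the observed Y1=0, Y2=0.

n7 inverted output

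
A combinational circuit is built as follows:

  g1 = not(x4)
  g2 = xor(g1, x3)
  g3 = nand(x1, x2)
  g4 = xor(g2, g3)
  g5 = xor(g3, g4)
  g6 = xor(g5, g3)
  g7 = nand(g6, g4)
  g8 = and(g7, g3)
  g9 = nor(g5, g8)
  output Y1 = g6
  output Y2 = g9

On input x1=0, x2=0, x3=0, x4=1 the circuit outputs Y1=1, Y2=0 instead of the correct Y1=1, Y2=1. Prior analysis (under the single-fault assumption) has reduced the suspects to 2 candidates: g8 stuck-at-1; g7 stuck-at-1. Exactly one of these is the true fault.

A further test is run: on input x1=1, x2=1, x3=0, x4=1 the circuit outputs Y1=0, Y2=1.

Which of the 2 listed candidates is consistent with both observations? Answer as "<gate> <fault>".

g7 stuck-at-1

Evaluate each candidate on input x1=1, x2=1, x3=0, x4=1:
  g8 stuck-at-1: g1=0, g2=0, g3=0, g4=0, g5=0, g6=0, g7=1, g8=1 [stuck-at-1], g9=0 → Y1=0, Y2=0 — eliminated
  g7 stuck-at-1: g1=0, g2=0, g3=0, g4=0, g5=0, g6=0, g7=1 [stuck-at-1], g8=0, g9=1 → Y1=0, Y2=1 — matches
Only g7 stuck-at-1 reproduces the observed Y1=0, Y2=1.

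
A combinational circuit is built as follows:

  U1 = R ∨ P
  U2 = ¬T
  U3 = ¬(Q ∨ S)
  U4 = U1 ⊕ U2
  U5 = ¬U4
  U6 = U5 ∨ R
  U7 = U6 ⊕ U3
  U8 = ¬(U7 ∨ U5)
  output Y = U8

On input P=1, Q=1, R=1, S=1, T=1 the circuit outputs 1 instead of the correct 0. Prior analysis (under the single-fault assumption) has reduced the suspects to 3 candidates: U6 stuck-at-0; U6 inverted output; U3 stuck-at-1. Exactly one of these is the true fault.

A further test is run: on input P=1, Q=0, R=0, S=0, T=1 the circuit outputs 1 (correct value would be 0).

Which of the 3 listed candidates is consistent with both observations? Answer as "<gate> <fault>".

U6 inverted output

Evaluate each candidate on input P=1, Q=0, R=0, S=0, T=1:
  U6 stuck-at-0: U1=1, U2=0, U3=1, U4=1, U5=0, U6=0 [stuck-at-0], U7=1, U8=0 → 0 — eliminated
  U6 inverted output: U1=1, U2=0, U3=1, U4=1, U5=0, U6=1 [inverted output], U7=0, U8=1 → 1 — matches
  U3 stuck-at-1: U1=1, U2=0, U3=1 [stuck-at-1], U4=1, U5=0, U6=0, U7=1, U8=0 → 0 — eliminated
Only U6 inverted output reproduces the observed 1.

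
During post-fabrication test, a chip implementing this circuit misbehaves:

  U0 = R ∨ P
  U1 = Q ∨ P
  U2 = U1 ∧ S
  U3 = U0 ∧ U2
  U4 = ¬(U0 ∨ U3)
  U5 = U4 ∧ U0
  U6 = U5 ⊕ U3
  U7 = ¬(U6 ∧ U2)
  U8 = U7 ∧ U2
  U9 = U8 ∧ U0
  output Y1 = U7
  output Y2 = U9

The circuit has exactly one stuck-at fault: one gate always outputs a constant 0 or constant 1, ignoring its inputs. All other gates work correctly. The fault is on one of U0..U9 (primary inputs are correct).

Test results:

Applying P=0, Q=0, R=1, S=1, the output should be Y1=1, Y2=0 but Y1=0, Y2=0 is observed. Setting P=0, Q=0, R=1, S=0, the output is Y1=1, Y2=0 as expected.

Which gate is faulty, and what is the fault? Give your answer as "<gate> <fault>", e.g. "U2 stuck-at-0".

U1 stuck-at-1

Fault-free values for test 1 (P=0, Q=0, R=1, S=1): U0=1, U1=0, U2=0, U3=0, U4=0, U5=0, U6=0, U7=1, U8=0, U9=0, giving Y1=1, Y2=0. Observed Y1=0, Y2=0.
Test 1: faults giving observed Y1=0, Y2=0 are {U1 stuck-at-1, U2 stuck-at-1, U7 stuck-at-0}.
Test 2 (P=0, Q=0, R=1, S=0): fault-free U0=1, U1=0, U2=0, U3=0, U4=0, U5=0, U6=0, U7=1, U8=0, U9=0 → Y1=1, Y2=0; observed Y1=1, Y2=0. Eliminates U2 stuck-at-1, U7 stuck-at-0.
Only U1 stuck-at-1 is consistent with every test.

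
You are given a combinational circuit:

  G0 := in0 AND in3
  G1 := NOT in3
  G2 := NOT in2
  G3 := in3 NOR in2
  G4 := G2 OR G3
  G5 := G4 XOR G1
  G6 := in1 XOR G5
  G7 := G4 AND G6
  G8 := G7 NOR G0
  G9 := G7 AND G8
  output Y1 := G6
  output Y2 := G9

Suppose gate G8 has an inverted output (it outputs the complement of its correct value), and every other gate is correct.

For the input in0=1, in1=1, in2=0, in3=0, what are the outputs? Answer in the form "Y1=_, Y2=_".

Propagate with G8 forced: G0=0, G1=1, G2=1, G3=1, G4=1, G5=0, G6=1, G7=1, G8=1 [inverted output], G9=1.
So the outputs are Y1=1, Y2=1. (Without the fault they would be Y1=1, Y2=0.)

Y1=1, Y2=1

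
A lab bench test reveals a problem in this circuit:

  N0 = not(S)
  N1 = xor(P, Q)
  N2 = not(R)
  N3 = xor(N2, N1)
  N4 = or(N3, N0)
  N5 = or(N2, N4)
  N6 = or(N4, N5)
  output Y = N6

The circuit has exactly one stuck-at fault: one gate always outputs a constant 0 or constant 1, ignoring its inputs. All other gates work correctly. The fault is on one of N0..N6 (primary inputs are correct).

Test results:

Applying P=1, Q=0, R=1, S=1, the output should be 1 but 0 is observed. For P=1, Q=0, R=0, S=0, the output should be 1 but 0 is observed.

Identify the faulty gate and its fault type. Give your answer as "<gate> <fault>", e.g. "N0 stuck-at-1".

Fault-free values for test 1 (P=1, Q=0, R=1, S=1): N0=0, N1=1, N2=0, N3=1, N4=1, N5=1, N6=1, giving Y=1. Observed 0.
Test 1: faults giving observed 0 are {N1 stuck-at-0, N3 stuck-at-0, N4 stuck-at-0, N6 stuck-at-0}.
Test 2 (P=1, Q=0, R=0, S=0): fault-free N0=1, N1=1, N2=1, N3=0, N4=1, N5=1, N6=1 → 1; observed 0. Eliminates N1 stuck-at-0, N3 stuck-at-0, N4 stuck-at-0.
Only N6 stuck-at-0 is consistent with every test.

N6 stuck-at-0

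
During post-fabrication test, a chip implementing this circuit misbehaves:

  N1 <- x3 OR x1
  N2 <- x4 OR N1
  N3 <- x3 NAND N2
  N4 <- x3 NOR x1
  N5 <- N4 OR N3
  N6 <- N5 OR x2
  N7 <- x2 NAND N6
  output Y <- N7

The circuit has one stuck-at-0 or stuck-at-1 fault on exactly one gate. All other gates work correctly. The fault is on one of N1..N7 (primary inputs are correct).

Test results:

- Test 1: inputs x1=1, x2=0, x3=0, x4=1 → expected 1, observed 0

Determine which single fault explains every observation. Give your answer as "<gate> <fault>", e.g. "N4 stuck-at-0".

N7 stuck-at-0

Fault-free values for test 1 (x1=1, x2=0, x3=0, x4=1): N1=1, N2=1, N3=1, N4=0, N5=1, N6=1, N7=1, giving Y=1. Observed 0.
Test 1: faults giving observed 0 are {N7 stuck-at-0}.
Only N7 stuck-at-0 is consistent with every test.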